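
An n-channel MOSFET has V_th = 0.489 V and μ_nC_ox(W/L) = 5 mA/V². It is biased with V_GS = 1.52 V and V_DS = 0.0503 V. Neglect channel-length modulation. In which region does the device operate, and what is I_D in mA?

Triode; I_D = 0.253 mA

V_ov = V_GS − V_th = 1.52 − 0.489 = 1.03 V.
Since V_DS = 0.0503 V < V_ov = 1.03 V, the device is in the triode region.
I_D = k_n [V_ov · V_DS − ½ V_DS²] = 5 × [1.03 × 0.0503 − 0.5 × 0.0503²] = 0.253 mA.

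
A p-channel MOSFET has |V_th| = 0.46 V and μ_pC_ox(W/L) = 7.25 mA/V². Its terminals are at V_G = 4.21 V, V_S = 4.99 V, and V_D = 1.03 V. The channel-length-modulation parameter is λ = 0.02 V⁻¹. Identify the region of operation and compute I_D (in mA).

Saturation; I_D = 0.401 mA

V_SG = V_S − V_G = 4.99 − 4.21 = 0.78 V; V_SD = V_S − V_D = 4.99 − 1.03 = 3.96 V.
V_ov = V_SG − |V_th| = 0.78 − 0.46 = 0.32 V.
Since V_SD = 3.96 V ≥ V_ov = 0.32 V, the device is in saturation.
I_D = ½ k_p V_ov² (1 + λ V_SD) = 0.5 × 7.25 × 0.32² × (1 + 0.02 × 3.96) = 0.401 mA.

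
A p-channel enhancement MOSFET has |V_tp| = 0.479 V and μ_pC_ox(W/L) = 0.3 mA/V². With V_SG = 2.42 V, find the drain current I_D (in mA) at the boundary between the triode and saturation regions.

I_D = 0.565 mA

At the boundary V_SD = V_ov = V_SG − |V_tp| = 2.42 − 0.479 = 1.94 V.
I_D = ½ k_p V_ov² = 0.5 × 0.3 × 1.94² = 0.565 mA.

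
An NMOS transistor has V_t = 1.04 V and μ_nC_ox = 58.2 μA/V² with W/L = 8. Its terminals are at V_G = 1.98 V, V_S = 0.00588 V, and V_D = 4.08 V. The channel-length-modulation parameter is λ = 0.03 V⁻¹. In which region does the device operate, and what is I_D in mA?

V_GS = V_G − V_S = 1.98 − 0.00588 = 1.97 V; V_DS = V_D − V_S = 4.08 − 0.00588 = 4.07 V.
k_n = μ_nC_ox · (W/L) = 0.4656 mA/V².
V_ov = V_GS − V_t = 1.97 − 1.04 = 0.934 V.
Since V_DS = 4.07 V ≥ V_ov = 0.934 V, the device is in saturation.
I_D = ½ k_n V_ov² (1 + λ V_DS) = 0.5 × 0.4656 × 0.934² × (1 + 0.03 × 4.07) = 0.228 mA.

Saturation; I_D = 0.228 mA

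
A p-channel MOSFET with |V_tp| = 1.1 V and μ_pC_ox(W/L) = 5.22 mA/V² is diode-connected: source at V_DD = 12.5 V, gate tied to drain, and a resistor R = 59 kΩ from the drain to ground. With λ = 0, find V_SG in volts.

With gate tied to drain, V_SG = V_SD ≥ V_SG − |V_tp|, so the device is in saturation.
KCL at the drain: ½ k_p (V_SG − |V_tp|)² = (V_DD − V_SG)/R.
Let x = V_SG − 1.1. Then 154 x² + x − 11.4 = 0, giving x = 0.269 V (positive root), so V_SG = 1.37 V.
I_D = (V_DD − V_SG)/R = (12.5 − 1.37) / 59 = 0.189 mA.

V_SG = 1.37 V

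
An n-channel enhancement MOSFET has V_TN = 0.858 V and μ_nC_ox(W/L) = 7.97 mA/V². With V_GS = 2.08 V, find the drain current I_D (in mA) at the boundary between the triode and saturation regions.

At the boundary V_DS = V_ov = V_GS − V_TN = 2.08 − 0.858 = 1.22 V.
I_D = ½ k_n V_ov² = 0.5 × 7.97 × 1.22² = 5.95 mA.

I_D = 5.95 mA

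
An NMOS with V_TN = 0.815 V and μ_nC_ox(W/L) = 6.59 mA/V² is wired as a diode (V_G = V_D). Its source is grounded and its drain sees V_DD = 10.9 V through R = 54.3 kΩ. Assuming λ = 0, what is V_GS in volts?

V_GS = 1.05 V

With gate tied to drain, V_GS = V_DS ≥ V_GS − V_TN, so the device is in saturation.
KCL at the drain: ½ k_n (V_GS − V_TN)² = (V_DD − V_GS)/R.
Let x = V_GS − 0.815. Then 179 x² + x − 10.09 = 0, giving x = 0.235 V (positive root), so V_GS = 1.05 V.
I_D = (V_DD − V_GS)/R = (10.9 − 1.05) / 54.3 = 0.181 mA.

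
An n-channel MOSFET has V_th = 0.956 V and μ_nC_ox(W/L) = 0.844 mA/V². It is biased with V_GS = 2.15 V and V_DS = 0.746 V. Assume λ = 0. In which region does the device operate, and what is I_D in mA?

Triode; I_D = 0.517 mA

V_ov = V_GS − V_th = 2.15 − 0.956 = 1.19 V.
Since V_DS = 0.746 V < V_ov = 1.19 V, the device is in the triode region.
I_D = k_n [V_ov · V_DS − ½ V_DS²] = 0.844 × [1.19 × 0.746 − 0.5 × 0.746²] = 0.517 mA.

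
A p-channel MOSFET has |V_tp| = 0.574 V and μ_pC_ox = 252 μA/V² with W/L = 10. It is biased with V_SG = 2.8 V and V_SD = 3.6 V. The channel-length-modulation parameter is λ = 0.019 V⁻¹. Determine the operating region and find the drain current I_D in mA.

k_p = μ_pC_ox · (W/L) = 2.52 mA/V².
V_ov = V_SG − |V_tp| = 2.8 − 0.574 = 2.23 V.
Since V_SD = 3.6 V ≥ V_ov = 2.23 V, the device is in saturation.
I_D = ½ k_p V_ov² (1 + λ V_SD) = 0.5 × 2.52 × 2.23² × (1 + 0.019 × 3.6) = 6.67 mA.

Saturation; I_D = 6.67 mA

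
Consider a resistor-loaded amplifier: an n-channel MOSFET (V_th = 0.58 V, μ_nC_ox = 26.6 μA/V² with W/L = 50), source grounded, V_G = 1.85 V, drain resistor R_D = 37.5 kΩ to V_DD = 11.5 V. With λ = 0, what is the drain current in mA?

I_D = 0.302 mA

V_GS = V_G = 1.85 V, so V_ov = 1.85 − 0.58 = 1.27 V.
k_n = μ_nC_ox · (W/L) = 1.33 mA/V².
Assume saturation: I_D = ½ k_n V_ov² = 0.5 × 1.33 × 1.27² = 1.07 mA, giving V_DS = V_DD − I_D R_D = 11.5 − 1.07 × 37.5 = -28.7 V.
But -28.7 V < V_ov = 1.27 V, so the device is actually in triode.
In triode I_D = k_n[V_ov V_DS − ½ V_DS²] and I_D = (V_DD − V_DS)/R_D. Equating: 24.9 V_DS² − 64.34 V_DS + 11.5 = 0, giving V_DS = 0.193 V (the root below V_ov).
I_D = (11.5 − 0.193) / 37.5 = 0.302 mA.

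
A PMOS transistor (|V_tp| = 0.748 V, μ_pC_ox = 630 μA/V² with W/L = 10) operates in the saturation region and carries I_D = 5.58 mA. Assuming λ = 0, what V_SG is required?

V_SG = 2.08 V

k_p = μ_pC_ox · (W/L) = 6.3 mA/V².
In saturation I_D = ½ k_p (V_SG − |V_tp|)², so V_SG − |V_tp| = √(2 I_D / k_p) = √(2 × 5.58 / 6.3) = 1.33 V.
V_SG = 0.748 + 1.33 = 2.08 V.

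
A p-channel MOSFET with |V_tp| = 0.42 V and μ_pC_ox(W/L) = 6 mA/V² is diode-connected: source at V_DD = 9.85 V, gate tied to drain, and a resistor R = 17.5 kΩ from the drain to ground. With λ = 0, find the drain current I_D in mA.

With gate tied to drain, V_SG = V_SD ≥ V_SG − |V_tp|, so the device is in saturation.
KCL at the drain: ½ k_p (V_SG − |V_tp|)² = (V_DD − V_SG)/R.
Let x = V_SG − 0.42. Then 52.5 x² + x − 9.43 = 0, giving x = 0.414 V (positive root), so V_SG = 0.834 V.
I_D = (V_DD − V_SG)/R = (9.85 − 0.834) / 17.5 = 0.515 mA.

I_D = 0.515 mA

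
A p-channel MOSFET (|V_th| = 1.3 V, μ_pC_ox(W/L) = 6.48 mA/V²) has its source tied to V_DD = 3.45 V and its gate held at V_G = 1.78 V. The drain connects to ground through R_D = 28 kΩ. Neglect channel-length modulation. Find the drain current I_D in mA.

I_D = 0.121 mA

V_SG = V_DD − V_G = 3.45 − 1.78 = 1.67 V, so V_ov = 1.67 − 1.3 = 0.37 V.
Assume saturation: I_D = ½ k_p V_ov² = 0.5 × 6.48 × 0.37² = 0.444 mA, giving V_SD = V_DD − I_D R_D = 3.45 − 0.444 × 28 = -8.97 V.
But -8.97 V < V_ov = 0.37 V, so the device is actually in triode.
In triode I_D = k_p[V_ov V_SD − ½ V_SD²] and I_D = (V_DD − V_SD)/R_D. Equating: 90.7 V_SD² − 68.13 V_SD + 3.45 = 0, giving V_SD = 0.0546 V (the root below V_ov).
I_D = (3.45 − 0.0546) / 28 = 0.121 mA.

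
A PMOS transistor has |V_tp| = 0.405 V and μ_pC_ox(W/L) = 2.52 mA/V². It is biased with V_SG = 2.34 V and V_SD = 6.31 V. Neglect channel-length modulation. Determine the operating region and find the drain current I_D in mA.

V_ov = V_SG − |V_tp| = 2.34 − 0.405 = 1.93 V.
Since V_SD = 6.31 V ≥ V_ov = 1.93 V, the device is in saturation.
I_D = ½ k_p V_ov² = 0.5 × 2.52 × 1.93² = 4.72 mA.

Saturation; I_D = 4.72 mA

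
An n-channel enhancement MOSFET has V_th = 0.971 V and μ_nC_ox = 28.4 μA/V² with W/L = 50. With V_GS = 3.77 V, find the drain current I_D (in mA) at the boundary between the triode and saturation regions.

At the boundary V_DS = V_ov = V_GS − V_th = 3.77 − 0.971 = 2.8 V.
k_n = μ_nC_ox · (W/L) = 1.42 mA/V².
I_D = ½ k_n V_ov² = 0.5 × 1.42 × 2.8² = 5.56 mA.

I_D = 5.56 mA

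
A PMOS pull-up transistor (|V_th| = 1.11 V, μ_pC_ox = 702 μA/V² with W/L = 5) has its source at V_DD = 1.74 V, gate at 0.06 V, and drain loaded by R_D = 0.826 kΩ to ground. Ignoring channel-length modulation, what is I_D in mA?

I_D = 0.570 mA

V_SG = V_DD − V_G = 1.74 − 0.06 = 1.68 V, so V_ov = 1.68 − 1.11 = 0.57 V.
k_p = μ_pC_ox · (W/L) = 3.51 mA/V².
Assume saturation: I_D = ½ k_p V_ov² = 0.5 × 3.51 × 0.57² = 0.57 mA, giving V_SD = V_DD − I_D R_D = 1.74 − 0.57 × 0.826 = 1.27 V.
V_SD = 1.27 V ≥ V_ov = 0.57 V, confirming saturation.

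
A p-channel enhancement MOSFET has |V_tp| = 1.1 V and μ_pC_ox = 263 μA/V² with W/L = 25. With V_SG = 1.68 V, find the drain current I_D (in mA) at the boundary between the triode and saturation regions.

At the boundary V_SD = V_ov = V_SG − |V_tp| = 1.68 − 1.1 = 0.58 V.
k_p = μ_pC_ox · (W/L) = 6.575 mA/V².
I_D = ½ k_p V_ov² = 0.5 × 6.575 × 0.58² = 1.11 mA.

I_D = 1.11 mA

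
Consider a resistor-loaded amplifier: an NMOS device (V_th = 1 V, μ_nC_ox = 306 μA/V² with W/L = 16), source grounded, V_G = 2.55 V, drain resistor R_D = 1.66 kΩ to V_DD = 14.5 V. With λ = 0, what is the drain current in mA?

V_GS = V_G = 2.55 V, so V_ov = 2.55 − 1 = 1.55 V.
k_n = μ_nC_ox · (W/L) = 4.896 mA/V².
Assume saturation: I_D = ½ k_n V_ov² = 0.5 × 4.896 × 1.55² = 5.88 mA, giving V_DS = V_DD − I_D R_D = 14.5 − 5.88 × 1.66 = 4.74 V.
V_DS = 4.74 V ≥ V_ov = 1.55 V, confirming saturation.

I_D = 5.88 mA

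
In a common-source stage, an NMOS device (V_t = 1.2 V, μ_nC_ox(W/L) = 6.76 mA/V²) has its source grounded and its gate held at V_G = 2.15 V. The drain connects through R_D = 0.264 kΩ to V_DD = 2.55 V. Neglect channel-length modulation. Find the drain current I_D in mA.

V_GS = V_G = 2.15 V, so V_ov = 2.15 − 1.2 = 0.95 V.
Assume saturation: I_D = ½ k_n V_ov² = 0.5 × 6.76 × 0.95² = 3.05 mA, giving V_DS = V_DD − I_D R_D = 2.55 − 3.05 × 0.264 = 1.74 V.
V_DS = 1.74 V ≥ V_ov = 0.95 V, confirming saturation.

I_D = 3.05 mA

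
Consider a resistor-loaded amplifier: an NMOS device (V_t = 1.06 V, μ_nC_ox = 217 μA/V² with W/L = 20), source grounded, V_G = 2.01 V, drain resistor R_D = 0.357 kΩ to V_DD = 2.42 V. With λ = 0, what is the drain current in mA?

I_D = 1.96 mA

V_GS = V_G = 2.01 V, so V_ov = 2.01 − 1.06 = 0.95 V.
k_n = μ_nC_ox · (W/L) = 4.34 mA/V².
Assume saturation: I_D = ½ k_n V_ov² = 0.5 × 4.34 × 0.95² = 1.96 mA, giving V_DS = V_DD − I_D R_D = 2.42 − 1.96 × 0.357 = 1.72 V.
V_DS = 1.72 V ≥ V_ov = 0.95 V, confirming saturation.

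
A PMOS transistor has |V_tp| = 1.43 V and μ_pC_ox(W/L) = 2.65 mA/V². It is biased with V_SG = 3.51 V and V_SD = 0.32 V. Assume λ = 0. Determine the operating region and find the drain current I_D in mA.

Triode; I_D = 1.63 mA

V_ov = V_SG − |V_tp| = 3.51 − 1.43 = 2.08 V.
Since V_SD = 0.32 V < V_ov = 2.08 V, the device is in the triode region.
I_D = k_p [V_ov · V_SD − ½ V_SD²] = 2.65 × [2.08 × 0.32 − 0.5 × 0.32²] = 1.63 mA.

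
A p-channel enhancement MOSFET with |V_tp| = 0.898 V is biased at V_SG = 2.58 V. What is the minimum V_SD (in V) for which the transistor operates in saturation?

The boundary between triode and saturation is V_SD = V_SG − |V_tp| = V_ov.
V_ov = 2.58 − 0.898 = 1.68 V.

V_SD,sat = 1.68 V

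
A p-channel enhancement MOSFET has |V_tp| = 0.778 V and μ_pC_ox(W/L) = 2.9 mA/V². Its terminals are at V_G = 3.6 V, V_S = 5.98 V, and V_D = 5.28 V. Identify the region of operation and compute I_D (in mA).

V_SG = V_S − V_G = 5.98 − 3.6 = 2.38 V; V_SD = V_S − V_D = 5.98 − 5.28 = 0.7 V.
V_ov = V_SG − |V_tp| = 2.38 − 0.778 = 1.6 V.
Since V_SD = 0.7 V < V_ov = 1.6 V, the device is in the triode region.
I_D = k_p [V_ov · V_SD − ½ V_SD²] = 2.9 × [1.6 × 0.7 − 0.5 × 0.7²] = 2.54 mA.

Triode; I_D = 2.54 mA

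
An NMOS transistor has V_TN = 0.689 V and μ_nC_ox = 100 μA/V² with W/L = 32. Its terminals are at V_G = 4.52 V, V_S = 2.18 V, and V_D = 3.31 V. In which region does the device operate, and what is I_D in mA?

V_GS = V_G − V_S = 4.52 − 2.18 = 2.34 V; V_DS = V_D − V_S = 3.31 − 2.18 = 1.13 V.
k_n = μ_nC_ox · (W/L) = 3.2 mA/V².
V_ov = V_GS − V_TN = 2.34 − 0.689 = 1.65 V.
Since V_DS = 1.13 V < V_ov = 1.65 V, the device is in the triode region.
I_D = k_n [V_ov · V_DS − ½ V_DS²] = 3.2 × [1.65 × 1.13 − 0.5 × 1.13²] = 3.93 mA.

Triode; I_D = 3.93 mA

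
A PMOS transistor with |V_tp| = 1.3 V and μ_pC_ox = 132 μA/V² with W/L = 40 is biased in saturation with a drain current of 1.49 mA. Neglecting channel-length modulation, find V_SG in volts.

V_SG = 2.05 V

k_p = μ_pC_ox · (W/L) = 5.28 mA/V².
In saturation I_D = ½ k_p (V_SG − |V_tp|)², so V_SG − |V_tp| = √(2 I_D / k_p) = √(2 × 1.49 / 5.28) = 0.751 V.
V_SG = 1.3 + 0.751 = 2.05 V.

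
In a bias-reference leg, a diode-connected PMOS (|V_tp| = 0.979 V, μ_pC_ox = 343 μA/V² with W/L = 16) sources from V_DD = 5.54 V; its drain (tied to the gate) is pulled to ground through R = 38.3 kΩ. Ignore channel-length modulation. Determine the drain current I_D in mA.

I_D = 0.114 mA

With gate tied to drain, V_SG = V_SD ≥ V_SG − |V_tp|, so the device is in saturation.
k_p = μ_pC_ox · (W/L) = 5.488 mA/V².
KCL at the drain: ½ k_p (V_SG − |V_tp|)² = (V_DD − V_SG)/R.
Let x = V_SG − 0.979. Then 105 x² + x − 4.561 = 0, giving x = 0.204 V (positive root), so V_SG = 1.18 V.
I_D = (V_DD − V_SG)/R = (5.54 − 1.18) / 38.3 = 0.114 mA.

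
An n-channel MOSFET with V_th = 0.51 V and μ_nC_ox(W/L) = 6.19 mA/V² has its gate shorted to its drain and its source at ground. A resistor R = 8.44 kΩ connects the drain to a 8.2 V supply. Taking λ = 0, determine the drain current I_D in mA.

With gate tied to drain, V_GS = V_DS ≥ V_GS − V_th, so the device is in saturation.
KCL at the drain: ½ k_n (V_GS − V_th)² = (V_DD − V_GS)/R.
Let x = V_GS − 0.51. Then 26.1 x² + x − 7.69 = 0, giving x = 0.524 V (positive root), so V_GS = 1.03 V.
I_D = (V_DD − V_GS)/R = (8.2 − 1.03) / 8.44 = 0.849 mA.

I_D = 0.849 mA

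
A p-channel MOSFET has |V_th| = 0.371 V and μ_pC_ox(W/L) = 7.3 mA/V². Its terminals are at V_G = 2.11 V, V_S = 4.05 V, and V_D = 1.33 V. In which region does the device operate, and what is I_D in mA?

Saturation; I_D = 8.99 mA

V_SG = V_S − V_G = 4.05 − 2.11 = 1.94 V; V_SD = V_S − V_D = 4.05 − 1.33 = 2.72 V.
V_ov = V_SG − |V_th| = 1.94 − 0.371 = 1.57 V.
Since V_SD = 2.72 V ≥ V_ov = 1.57 V, the device is in saturation.
I_D = ½ k_p V_ov² = 0.5 × 7.3 × 1.57² = 8.99 mA.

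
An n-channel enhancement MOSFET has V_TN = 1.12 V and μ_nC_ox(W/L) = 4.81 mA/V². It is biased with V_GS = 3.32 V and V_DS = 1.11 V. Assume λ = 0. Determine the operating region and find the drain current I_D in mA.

Triode; I_D = 8.78 mA

V_ov = V_GS − V_TN = 3.32 − 1.12 = 2.2 V.
Since V_DS = 1.11 V < V_ov = 2.2 V, the device is in the triode region.
I_D = k_n [V_ov · V_DS − ½ V_DS²] = 4.81 × [2.2 × 1.11 − 0.5 × 1.11²] = 8.78 mA.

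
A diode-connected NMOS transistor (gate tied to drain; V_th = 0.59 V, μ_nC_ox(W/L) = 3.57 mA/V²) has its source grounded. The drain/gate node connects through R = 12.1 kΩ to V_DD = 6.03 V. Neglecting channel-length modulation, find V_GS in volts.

V_GS = 1.07 V

With gate tied to drain, V_GS = V_DS ≥ V_GS − V_th, so the device is in saturation.
KCL at the drain: ½ k_n (V_GS − V_th)² = (V_DD − V_GS)/R.
Let x = V_GS − 0.59. Then 21.6 x² + x − 5.44 = 0, giving x = 0.479 V (positive root), so V_GS = 1.07 V.
I_D = (V_DD − V_GS)/R = (6.03 − 1.07) / 12.1 = 0.41 mA.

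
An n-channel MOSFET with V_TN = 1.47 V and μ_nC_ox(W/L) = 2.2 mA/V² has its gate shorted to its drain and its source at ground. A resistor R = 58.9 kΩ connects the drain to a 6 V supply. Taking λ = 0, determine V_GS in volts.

V_GS = 1.73 V

With gate tied to drain, V_GS = V_DS ≥ V_GS − V_TN, so the device is in saturation.
KCL at the drain: ½ k_n (V_GS − V_TN)² = (V_DD − V_GS)/R.
Let x = V_GS − 1.47. Then 64.8 x² + x − 4.53 = 0, giving x = 0.257 V (positive root), so V_GS = 1.73 V.
I_D = (V_DD − V_GS)/R = (6 − 1.73) / 58.9 = 0.0725 mA.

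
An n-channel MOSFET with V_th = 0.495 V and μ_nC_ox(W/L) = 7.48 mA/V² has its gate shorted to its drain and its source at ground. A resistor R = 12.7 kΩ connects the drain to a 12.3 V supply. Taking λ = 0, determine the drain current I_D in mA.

I_D = 0.891 mA

With gate tied to drain, V_GS = V_DS ≥ V_GS − V_th, so the device is in saturation.
KCL at the drain: ½ k_n (V_GS − V_th)² = (V_DD − V_GS)/R.
Let x = V_GS − 0.495. Then 47.5 x² + x − 11.81 = 0, giving x = 0.488 V (positive root), so V_GS = 0.983 V.
I_D = (V_DD − V_GS)/R = (12.3 − 0.983) / 12.7 = 0.891 mA.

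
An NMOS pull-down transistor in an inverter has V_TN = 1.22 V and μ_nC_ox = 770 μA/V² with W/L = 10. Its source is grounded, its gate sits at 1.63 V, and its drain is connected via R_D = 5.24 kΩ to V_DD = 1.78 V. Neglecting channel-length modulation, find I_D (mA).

V_GS = V_G = 1.63 V, so V_ov = 1.63 − 1.22 = 0.41 V.
k_n = μ_nC_ox · (W/L) = 7.7 mA/V².
Assume saturation: I_D = ½ k_n V_ov² = 0.5 × 7.7 × 0.41² = 0.647 mA, giving V_DS = V_DD − I_D R_D = 1.78 − 0.647 × 5.24 = -1.61 V.
But -1.61 V < V_ov = 0.41 V, so the device is actually in triode.
In triode I_D = k_n[V_ov V_DS − ½ V_DS²] and I_D = (V_DD − V_DS)/R_D. Equating: 20.2 V_DS² − 17.54 V_DS + 1.78 = 0, giving V_DS = 0.117 V (the root below V_ov).
I_D = (1.78 − 0.117) / 5.24 = 0.317 mA.

I_D = 0.317 mA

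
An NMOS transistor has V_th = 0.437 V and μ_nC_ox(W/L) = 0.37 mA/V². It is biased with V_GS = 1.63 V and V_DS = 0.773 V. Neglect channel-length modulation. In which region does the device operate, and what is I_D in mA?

Triode; I_D = 0.231 mA

V_ov = V_GS − V_th = 1.63 − 0.437 = 1.19 V.
Since V_DS = 0.773 V < V_ov = 1.19 V, the device is in the triode region.
I_D = k_n [V_ov · V_DS − ½ V_DS²] = 0.37 × [1.19 × 0.773 − 0.5 × 0.773²] = 0.231 mA.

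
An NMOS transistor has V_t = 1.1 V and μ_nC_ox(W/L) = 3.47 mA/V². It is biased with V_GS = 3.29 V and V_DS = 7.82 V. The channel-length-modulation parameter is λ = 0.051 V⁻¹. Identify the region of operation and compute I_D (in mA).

V_ov = V_GS − V_t = 3.29 − 1.1 = 2.19 V.
Since V_DS = 7.82 V ≥ V_ov = 2.19 V, the device is in saturation.
I_D = ½ k_n V_ov² (1 + λ V_DS) = 0.5 × 3.47 × 2.19² × (1 + 0.051 × 7.82) = 11.6 mA.

Saturation; I_D = 11.6 mA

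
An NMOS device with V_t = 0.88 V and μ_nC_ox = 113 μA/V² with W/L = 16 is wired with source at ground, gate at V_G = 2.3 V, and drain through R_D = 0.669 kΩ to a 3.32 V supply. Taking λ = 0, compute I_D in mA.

I_D = 1.82 mA

V_GS = V_G = 2.3 V, so V_ov = 2.3 − 0.88 = 1.42 V.
k_n = μ_nC_ox · (W/L) = 1.808 mA/V².
Assume saturation: I_D = ½ k_n V_ov² = 0.5 × 1.808 × 1.42² = 1.82 mA, giving V_DS = V_DD − I_D R_D = 3.32 − 1.82 × 0.669 = 2.1 V.
V_DS = 2.1 V ≥ V_ov = 1.42 V, confirming saturation.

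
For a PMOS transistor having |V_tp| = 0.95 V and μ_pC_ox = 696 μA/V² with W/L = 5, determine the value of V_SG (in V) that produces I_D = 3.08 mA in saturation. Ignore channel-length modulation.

V_SG = 2.28 V

k_p = μ_pC_ox · (W/L) = 3.48 mA/V².
In saturation I_D = ½ k_p (V_SG − |V_tp|)², so V_SG − |V_tp| = √(2 I_D / k_p) = √(2 × 3.08 / 3.48) = 1.33 V.
V_SG = 0.95 + 1.33 = 2.28 V.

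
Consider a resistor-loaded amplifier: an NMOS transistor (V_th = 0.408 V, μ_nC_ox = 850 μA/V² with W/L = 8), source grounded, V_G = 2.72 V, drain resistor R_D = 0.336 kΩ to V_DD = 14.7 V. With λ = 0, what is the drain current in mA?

V_GS = V_G = 2.72 V, so V_ov = 2.72 − 0.408 = 2.31 V.
k_n = μ_nC_ox · (W/L) = 6.8 mA/V².
Assume saturation: I_D = ½ k_n V_ov² = 0.5 × 6.8 × 2.31² = 18.2 mA, giving V_DS = V_DD − I_D R_D = 14.7 − 18.2 × 0.336 = 8.59 V.
V_DS = 8.59 V ≥ V_ov = 2.31 V, confirming saturation.

I_D = 18.2 mA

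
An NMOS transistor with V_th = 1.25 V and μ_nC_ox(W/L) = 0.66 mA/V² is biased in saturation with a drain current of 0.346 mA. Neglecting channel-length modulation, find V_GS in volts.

V_GS = 2.27 V

In saturation I_D = ½ k_n (V_GS − V_th)², so V_GS − V_th = √(2 I_D / k_n) = √(2 × 0.346 / 0.66) = 1.02 V.
V_GS = 1.25 + 1.02 = 2.27 V.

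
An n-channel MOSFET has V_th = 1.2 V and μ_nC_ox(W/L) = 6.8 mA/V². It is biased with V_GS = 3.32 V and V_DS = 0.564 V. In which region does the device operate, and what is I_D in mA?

Triode; I_D = 7.05 mA

V_ov = V_GS − V_th = 3.32 − 1.2 = 2.12 V.
Since V_DS = 0.564 V < V_ov = 2.12 V, the device is in the triode region.
I_D = k_n [V_ov · V_DS − ½ V_DS²] = 6.8 × [2.12 × 0.564 − 0.5 × 0.564²] = 7.05 mA.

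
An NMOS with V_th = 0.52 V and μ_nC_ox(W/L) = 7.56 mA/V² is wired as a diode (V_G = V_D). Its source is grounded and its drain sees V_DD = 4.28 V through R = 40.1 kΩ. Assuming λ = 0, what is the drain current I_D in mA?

I_D = 0.0899 mA

With gate tied to drain, V_GS = V_DS ≥ V_GS − V_th, so the device is in saturation.
KCL at the drain: ½ k_n (V_GS − V_th)² = (V_DD − V_GS)/R.
Let x = V_GS − 0.52. Then 152 x² + x − 3.76 = 0, giving x = 0.154 V (positive root), so V_GS = 0.674 V.
I_D = (V_DD − V_GS)/R = (4.28 − 0.674) / 40.1 = 0.0899 mA.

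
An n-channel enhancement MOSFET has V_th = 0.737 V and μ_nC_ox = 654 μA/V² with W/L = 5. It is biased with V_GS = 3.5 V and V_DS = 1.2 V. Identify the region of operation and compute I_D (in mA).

Triode; I_D = 8.49 mA

k_n = μ_nC_ox · (W/L) = 3.27 mA/V².
V_ov = V_GS − V_th = 3.5 − 0.737 = 2.76 V.
Since V_DS = 1.2 V < V_ov = 2.76 V, the device is in the triode region.
I_D = k_n [V_ov · V_DS − ½ V_DS²] = 3.27 × [2.76 × 1.2 − 0.5 × 1.2²] = 8.49 mA.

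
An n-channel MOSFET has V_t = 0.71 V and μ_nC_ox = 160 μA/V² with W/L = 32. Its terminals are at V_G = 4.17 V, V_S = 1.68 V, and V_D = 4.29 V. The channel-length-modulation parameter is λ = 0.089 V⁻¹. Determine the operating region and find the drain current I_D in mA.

V_GS = V_G − V_S = 4.17 − 1.68 = 2.49 V; V_DS = V_D − V_S = 4.29 − 1.68 = 2.61 V.
k_n = μ_nC_ox · (W/L) = 5.12 mA/V².
V_ov = V_GS − V_t = 2.49 − 0.71 = 1.78 V.
Since V_DS = 2.61 V ≥ V_ov = 1.78 V, the device is in saturation.
I_D = ½ k_n V_ov² (1 + λ V_DS) = 0.5 × 5.12 × 1.78² × (1 + 0.089 × 2.61) = 10 mA.

Saturation; I_D = 10.0 mA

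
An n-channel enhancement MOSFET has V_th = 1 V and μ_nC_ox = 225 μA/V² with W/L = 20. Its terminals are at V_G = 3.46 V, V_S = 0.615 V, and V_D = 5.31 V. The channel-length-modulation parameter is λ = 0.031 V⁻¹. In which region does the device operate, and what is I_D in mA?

V_GS = V_G − V_S = 3.46 − 0.615 = 2.84 V; V_DS = V_D − V_S = 5.31 − 0.615 = 4.69 V.
k_n = μ_nC_ox · (W/L) = 4.5 mA/V².
V_ov = V_GS − V_th = 2.84 − 1 = 1.84 V.
Since V_DS = 4.69 V ≥ V_ov = 1.84 V, the device is in saturation.
I_D = ½ k_n V_ov² (1 + λ V_DS) = 0.5 × 4.5 × 1.84² × (1 + 0.031 × 4.69) = 8.77 mA.

Saturation; I_D = 8.77 mA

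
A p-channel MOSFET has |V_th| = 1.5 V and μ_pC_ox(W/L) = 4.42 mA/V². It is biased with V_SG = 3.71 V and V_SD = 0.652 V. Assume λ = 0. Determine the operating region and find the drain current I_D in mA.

Triode; I_D = 5.43 mA

V_ov = V_SG − |V_th| = 3.71 − 1.5 = 2.21 V.
Since V_SD = 0.652 V < V_ov = 2.21 V, the device is in the triode region.
I_D = k_p [V_ov · V_SD − ½ V_SD²] = 4.42 × [2.21 × 0.652 − 0.5 × 0.652²] = 5.43 mA.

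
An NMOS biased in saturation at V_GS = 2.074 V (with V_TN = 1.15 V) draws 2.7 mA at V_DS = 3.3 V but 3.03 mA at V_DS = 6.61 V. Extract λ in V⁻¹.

λ = 0.0420 V⁻¹

With V_GS fixed, I_D ∝ (1 + λ V_DS) in saturation, so I_D2/I_D1 = (1 + λ V_DS2)/(1 + λ V_DS1).
3.03/2.7 = 1.122 = (1 + 6.61 λ)/(1 + 3.3 λ).
Solving: λ (I_D1 V_DS2 − I_D2 V_DS1) = I_D2 − I_D1, so λ = (3.03 − 2.7) / (2.7 × 6.61 − 3.03 × 3.3) = 0.33 / 7.85 = 0.042 V⁻¹.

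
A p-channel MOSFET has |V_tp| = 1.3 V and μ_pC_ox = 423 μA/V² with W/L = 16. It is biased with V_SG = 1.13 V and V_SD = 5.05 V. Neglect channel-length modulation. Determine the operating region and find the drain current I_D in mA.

Cutoff; I_D = 0 mA

V_SG = 1.13 V < |V_tp| = 1.3 V, so the transistor is in cutoff.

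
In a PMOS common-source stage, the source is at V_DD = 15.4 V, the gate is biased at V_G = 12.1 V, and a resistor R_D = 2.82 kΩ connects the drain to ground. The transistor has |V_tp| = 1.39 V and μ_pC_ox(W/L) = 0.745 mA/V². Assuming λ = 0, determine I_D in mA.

I_D = 1.36 mA

V_SG = V_DD − V_G = 15.4 − 12.1 = 3.3 V, so V_ov = 3.3 − 1.39 = 1.91 V.
Assume saturation: I_D = ½ k_p V_ov² = 0.5 × 0.745 × 1.91² = 1.36 mA, giving V_SD = V_DD − I_D R_D = 15.4 − 1.36 × 2.82 = 11.6 V.
V_SD = 11.6 V ≥ V_ov = 1.91 V, confirming saturation.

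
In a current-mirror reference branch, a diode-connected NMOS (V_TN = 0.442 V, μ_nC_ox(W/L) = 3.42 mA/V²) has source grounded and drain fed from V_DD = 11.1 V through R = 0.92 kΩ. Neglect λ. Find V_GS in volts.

With gate tied to drain, V_GS = V_DS ≥ V_GS − V_TN, so the device is in saturation.
KCL at the drain: ½ k_n (V_GS − V_TN)² = (V_DD − V_GS)/R.
Let x = V_GS − 0.442. Then 1.57 x² + x − 10.66 = 0, giving x = 2.3 V (positive root), so V_GS = 2.75 V.
I_D = (V_DD − V_GS)/R = (11.1 − 2.75) / 0.92 = 9.08 mA.

V_GS = 2.75 V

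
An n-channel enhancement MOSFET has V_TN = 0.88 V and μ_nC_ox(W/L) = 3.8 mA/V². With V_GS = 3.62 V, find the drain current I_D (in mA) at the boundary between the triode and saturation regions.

I_D = 14.3 mA

At the boundary V_DS = V_ov = V_GS − V_TN = 3.62 − 0.88 = 2.74 V.
I_D = ½ k_n V_ov² = 0.5 × 3.8 × 2.74² = 14.3 mA.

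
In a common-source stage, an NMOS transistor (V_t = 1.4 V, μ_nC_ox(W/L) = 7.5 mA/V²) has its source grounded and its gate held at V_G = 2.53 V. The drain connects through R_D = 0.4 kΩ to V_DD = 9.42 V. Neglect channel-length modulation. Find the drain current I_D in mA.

I_D = 4.79 mA

V_GS = V_G = 2.53 V, so V_ov = 2.53 − 1.4 = 1.13 V.
Assume saturation: I_D = ½ k_n V_ov² = 0.5 × 7.5 × 1.13² = 4.79 mA, giving V_DS = V_DD − I_D R_D = 9.42 − 4.79 × 0.4 = 7.5 V.
V_DS = 7.5 V ≥ V_ov = 1.13 V, confirming saturation.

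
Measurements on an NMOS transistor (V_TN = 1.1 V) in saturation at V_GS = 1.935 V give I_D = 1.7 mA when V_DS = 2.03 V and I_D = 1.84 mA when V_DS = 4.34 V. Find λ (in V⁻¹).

With V_GS fixed, I_D ∝ (1 + λ V_DS) in saturation, so I_D2/I_D1 = (1 + λ V_DS2)/(1 + λ V_DS1).
1.84/1.7 = 1.082 = (1 + 4.34 λ)/(1 + 2.03 λ).
Solving: λ (I_D1 V_DS2 − I_D2 V_DS1) = I_D2 − I_D1, so λ = (1.84 − 1.7) / (1.7 × 4.34 − 1.84 × 2.03) = 0.14 / 3.64 = 0.0384 V⁻¹.

λ = 0.0384 V⁻¹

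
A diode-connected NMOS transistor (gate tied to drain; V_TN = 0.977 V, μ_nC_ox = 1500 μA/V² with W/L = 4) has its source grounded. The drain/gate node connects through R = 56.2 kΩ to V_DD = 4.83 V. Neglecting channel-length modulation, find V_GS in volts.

V_GS = 1.13 V

With gate tied to drain, V_GS = V_DS ≥ V_GS − V_TN, so the device is in saturation.
k_n = μ_nC_ox · (W/L) = 6 mA/V².
KCL at the drain: ½ k_n (V_GS − V_TN)² = (V_DD − V_GS)/R.
Let x = V_GS − 0.977. Then 169 x² + x − 3.853 = 0, giving x = 0.148 V (positive root), so V_GS = 1.13 V.
I_D = (V_DD − V_GS)/R = (4.83 − 1.13) / 56.2 = 0.0659 mA.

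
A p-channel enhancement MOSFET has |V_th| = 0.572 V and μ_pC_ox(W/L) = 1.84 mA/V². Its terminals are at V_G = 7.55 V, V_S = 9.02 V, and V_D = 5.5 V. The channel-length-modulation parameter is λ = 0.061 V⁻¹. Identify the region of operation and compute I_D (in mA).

Saturation; I_D = 0.901 mA

V_SG = V_S − V_G = 9.02 − 7.55 = 1.47 V; V_SD = V_S − V_D = 9.02 − 5.5 = 3.52 V.
V_ov = V_SG − |V_th| = 1.47 − 0.572 = 0.898 V.
Since V_SD = 3.52 V ≥ V_ov = 0.898 V, the device is in saturation.
I_D = ½ k_p V_ov² (1 + λ V_SD) = 0.5 × 1.84 × 0.898² × (1 + 0.061 × 3.52) = 0.901 mA.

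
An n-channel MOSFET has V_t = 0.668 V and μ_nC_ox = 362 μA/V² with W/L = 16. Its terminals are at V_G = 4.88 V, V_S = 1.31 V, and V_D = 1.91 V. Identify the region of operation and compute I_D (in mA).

V_GS = V_G − V_S = 4.88 − 1.31 = 3.57 V; V_DS = V_D − V_S = 1.91 − 1.31 = 0.6 V.
k_n = μ_nC_ox · (W/L) = 5.792 mA/V².
V_ov = V_GS − V_t = 3.57 − 0.668 = 2.9 V.
Since V_DS = 0.6 V < V_ov = 2.9 V, the device is in the triode region.
I_D = k_n [V_ov · V_DS − ½ V_DS²] = 5.792 × [2.9 × 0.6 − 0.5 × 0.6²] = 9.04 mA.

Triode; I_D = 9.04 mA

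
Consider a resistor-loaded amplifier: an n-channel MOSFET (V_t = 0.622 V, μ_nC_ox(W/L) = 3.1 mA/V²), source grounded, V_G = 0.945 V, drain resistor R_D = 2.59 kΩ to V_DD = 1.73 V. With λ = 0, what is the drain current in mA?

I_D = 0.162 mA

V_GS = V_G = 0.945 V, so V_ov = 0.945 − 0.622 = 0.323 V.
Assume saturation: I_D = ½ k_n V_ov² = 0.5 × 3.1 × 0.323² = 0.162 mA, giving V_DS = V_DD − I_D R_D = 1.73 − 0.162 × 2.59 = 1.31 V.
V_DS = 1.31 V ≥ V_ov = 0.323 V, confirming saturation.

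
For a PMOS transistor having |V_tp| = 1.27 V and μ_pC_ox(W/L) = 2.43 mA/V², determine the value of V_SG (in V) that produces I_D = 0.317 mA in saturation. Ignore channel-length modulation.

In saturation I_D = ½ k_p (V_SG − |V_tp|)², so V_SG − |V_tp| = √(2 I_D / k_p) = √(2 × 0.317 / 2.43) = 0.511 V.
V_SG = 1.27 + 0.511 = 1.78 V.

V_SG = 1.78 V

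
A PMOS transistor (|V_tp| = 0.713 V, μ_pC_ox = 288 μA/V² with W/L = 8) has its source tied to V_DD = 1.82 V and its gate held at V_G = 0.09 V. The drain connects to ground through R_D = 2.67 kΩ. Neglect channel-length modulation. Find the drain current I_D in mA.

I_D = 0.575 mA

V_SG = V_DD − V_G = 1.82 − 0.09 = 1.73 V, so V_ov = 1.73 − 0.713 = 1.02 V.
k_p = μ_pC_ox · (W/L) = 2.304 mA/V².
Assume saturation: I_D = ½ k_p V_ov² = 0.5 × 2.304 × 1.02² = 1.19 mA, giving V_SD = V_DD − I_D R_D = 1.82 − 1.19 × 2.67 = -1.36 V.
But -1.36 V < V_ov = 1.02 V, so the device is actually in triode.
In triode I_D = k_p[V_ov V_SD − ½ V_SD²] and I_D = (V_DD − V_SD)/R_D. Equating: 3.08 V_SD² − 7.256 V_SD + 1.82 = 0, giving V_SD = 0.285 V (the root below V_ov).
I_D = (1.82 − 0.285) / 2.67 = 0.575 mA.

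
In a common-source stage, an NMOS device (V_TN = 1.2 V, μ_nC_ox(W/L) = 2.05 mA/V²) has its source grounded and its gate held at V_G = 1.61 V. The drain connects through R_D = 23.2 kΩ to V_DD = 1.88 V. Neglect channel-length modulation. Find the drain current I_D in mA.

I_D = 0.0765 mA

V_GS = V_G = 1.61 V, so V_ov = 1.61 − 1.2 = 0.41 V.
Assume saturation: I_D = ½ k_n V_ov² = 0.5 × 2.05 × 0.41² = 0.172 mA, giving V_DS = V_DD − I_D R_D = 1.88 − 0.172 × 23.2 = -2.12 V.
But -2.12 V < V_ov = 0.41 V, so the device is actually in triode.
In triode I_D = k_n[V_ov V_DS − ½ V_DS²] and I_D = (V_DD − V_DS)/R_D. Equating: 23.8 V_DS² − 20.5 V_DS + 1.88 = 0, giving V_DS = 0.104 V (the root below V_ov).
I_D = (1.88 − 0.104) / 23.2 = 0.0765 mA.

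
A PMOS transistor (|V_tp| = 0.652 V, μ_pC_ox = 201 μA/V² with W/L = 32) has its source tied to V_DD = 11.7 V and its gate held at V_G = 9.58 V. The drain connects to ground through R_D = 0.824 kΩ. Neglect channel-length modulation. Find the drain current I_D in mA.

I_D = 6.93 mA

V_SG = V_DD − V_G = 11.7 − 9.58 = 2.12 V, so V_ov = 2.12 − 0.652 = 1.47 V.
k_p = μ_pC_ox · (W/L) = 6.432 mA/V².
Assume saturation: I_D = ½ k_p V_ov² = 0.5 × 6.432 × 1.47² = 6.93 mA, giving V_SD = V_DD − I_D R_D = 11.7 − 6.93 × 0.824 = 5.99 V.
V_SD = 5.99 V ≥ V_ov = 1.47 V, confirming saturation.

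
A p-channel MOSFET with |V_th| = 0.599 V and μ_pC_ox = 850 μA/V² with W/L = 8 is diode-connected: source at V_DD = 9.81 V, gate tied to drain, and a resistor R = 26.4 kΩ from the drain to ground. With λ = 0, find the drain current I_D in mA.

I_D = 0.337 mA

With gate tied to drain, V_SG = V_SD ≥ V_SG − |V_th|, so the device is in saturation.
k_p = μ_pC_ox · (W/L) = 6.8 mA/V².
KCL at the drain: ½ k_p (V_SG − |V_th|)² = (V_DD − V_SG)/R.
Let x = V_SG − 0.599. Then 89.8 x² + x − 9.211 = 0, giving x = 0.315 V (positive root), so V_SG = 0.914 V.
I_D = (V_DD − V_SG)/R = (9.81 − 0.914) / 26.4 = 0.337 mA.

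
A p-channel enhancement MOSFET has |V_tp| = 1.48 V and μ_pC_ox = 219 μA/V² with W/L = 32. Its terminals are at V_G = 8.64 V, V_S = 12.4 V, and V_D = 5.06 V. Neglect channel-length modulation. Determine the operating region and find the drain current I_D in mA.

Saturation; I_D = 18.2 mA

V_SG = V_S − V_G = 12.4 − 8.64 = 3.76 V; V_SD = V_S − V_D = 12.4 − 5.06 = 7.34 V.
k_p = μ_pC_ox · (W/L) = 7.008 mA/V².
V_ov = V_SG − |V_tp| = 3.76 − 1.48 = 2.28 V.
Since V_SD = 7.34 V ≥ V_ov = 2.28 V, the device is in saturation.
I_D = ½ k_p V_ov² = 0.5 × 7.008 × 2.28² = 18.2 mA.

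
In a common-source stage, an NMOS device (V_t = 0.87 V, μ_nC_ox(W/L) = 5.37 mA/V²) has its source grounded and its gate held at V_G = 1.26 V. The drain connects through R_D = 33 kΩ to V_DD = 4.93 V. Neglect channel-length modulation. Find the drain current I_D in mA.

V_GS = V_G = 1.26 V, so V_ov = 1.26 − 0.87 = 0.39 V.
Assume saturation: I_D = ½ k_n V_ov² = 0.5 × 5.37 × 0.39² = 0.408 mA, giving V_DS = V_DD − I_D R_D = 4.93 − 0.408 × 33 = -8.55 V.
But -8.55 V < V_ov = 0.39 V, so the device is actually in triode.
In triode I_D = k_n[V_ov V_DS − ½ V_DS²] and I_D = (V_DD − V_DS)/R_D. Equating: 88.6 V_DS² − 70.11 V_DS + 4.93 = 0, giving V_DS = 0.078 V (the root below V_ov).
I_D = (4.93 − 0.078) / 33 = 0.147 mA.

I_D = 0.147 mA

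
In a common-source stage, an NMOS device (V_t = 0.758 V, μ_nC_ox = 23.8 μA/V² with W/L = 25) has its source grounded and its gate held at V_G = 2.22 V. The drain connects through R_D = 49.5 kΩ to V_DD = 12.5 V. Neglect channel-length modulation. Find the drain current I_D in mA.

V_GS = V_G = 2.22 V, so V_ov = 2.22 − 0.758 = 1.46 V.
k_n = μ_nC_ox · (W/L) = 0.595 mA/V².
Assume saturation: I_D = ½ k_n V_ov² = 0.5 × 0.595 × 1.46² = 0.636 mA, giving V_DS = V_DD − I_D R_D = 12.5 − 0.636 × 49.5 = -19 V.
But -19 V < V_ov = 1.46 V, so the device is actually in triode.
In triode I_D = k_n[V_ov V_DS − ½ V_DS²] and I_D = (V_DD − V_DS)/R_D. Equating: 14.7 V_DS² − 44.06 V_DS + 12.5 = 0, giving V_DS = 0.317 V (the root below V_ov).
I_D = (12.5 − 0.317) / 49.5 = 0.246 mA.

I_D = 0.246 mA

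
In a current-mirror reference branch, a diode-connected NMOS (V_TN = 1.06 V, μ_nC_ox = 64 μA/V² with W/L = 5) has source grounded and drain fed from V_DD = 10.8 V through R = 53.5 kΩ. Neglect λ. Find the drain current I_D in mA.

I_D = 0.163 mA

With gate tied to drain, V_GS = V_DS ≥ V_GS − V_TN, so the device is in saturation.
k_n = μ_nC_ox · (W/L) = 0.32 mA/V².
KCL at the drain: ½ k_n (V_GS − V_TN)² = (V_DD − V_GS)/R.
Let x = V_GS − 1.06. Then 8.56 x² + x − 9.74 = 0, giving x = 1.01 V (positive root), so V_GS = 2.07 V.
I_D = (V_DD − V_GS)/R = (10.8 − 2.07) / 53.5 = 0.163 mA.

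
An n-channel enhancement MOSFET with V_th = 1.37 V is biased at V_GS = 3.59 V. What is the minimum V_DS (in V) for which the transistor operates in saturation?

The boundary between triode and saturation is V_DS = V_GS − V_th = V_ov.
V_ov = 3.59 − 1.37 = 2.22 V.

V_DS,sat = 2.22 V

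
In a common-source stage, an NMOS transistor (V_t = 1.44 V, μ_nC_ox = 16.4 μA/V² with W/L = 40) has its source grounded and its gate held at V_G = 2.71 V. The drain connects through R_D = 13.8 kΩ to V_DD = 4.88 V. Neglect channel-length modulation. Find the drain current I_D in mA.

V_GS = V_G = 2.71 V, so V_ov = 2.71 − 1.44 = 1.27 V.
k_n = μ_nC_ox · (W/L) = 0.656 mA/V².
Assume saturation: I_D = ½ k_n V_ov² = 0.5 × 0.656 × 1.27² = 0.529 mA, giving V_DS = V_DD − I_D R_D = 4.88 − 0.529 × 13.8 = -2.42 V.
But -2.42 V < V_ov = 1.27 V, so the device is actually in triode.
In triode I_D = k_n[V_ov V_DS − ½ V_DS²] and I_D = (V_DD − V_DS)/R_D. Equating: 4.53 V_DS² − 12.5 V_DS + 4.88 = 0, giving V_DS = 0.471 V (the root below V_ov).
I_D = (4.88 − 0.471) / 13.8 = 0.32 mA.

I_D = 0.320 mA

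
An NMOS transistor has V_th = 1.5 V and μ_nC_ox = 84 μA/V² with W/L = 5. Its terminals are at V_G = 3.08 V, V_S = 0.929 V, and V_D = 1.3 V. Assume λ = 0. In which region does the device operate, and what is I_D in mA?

Triode; I_D = 0.0725 mA

V_GS = V_G − V_S = 3.08 − 0.929 = 2.15 V; V_DS = V_D − V_S = 1.3 − 0.929 = 0.371 V.
k_n = μ_nC_ox · (W/L) = 0.42 mA/V².
V_ov = V_GS − V_th = 2.15 − 1.5 = 0.651 V.
Since V_DS = 0.371 V < V_ov = 0.651 V, the device is in the triode region.
I_D = k_n [V_ov · V_DS − ½ V_DS²] = 0.42 × [0.651 × 0.371 − 0.5 × 0.371²] = 0.0725 mA.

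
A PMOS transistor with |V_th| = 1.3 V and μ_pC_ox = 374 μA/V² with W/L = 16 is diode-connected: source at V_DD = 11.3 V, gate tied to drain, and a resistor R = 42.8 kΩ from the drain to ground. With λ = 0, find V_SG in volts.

V_SG = 1.58 V

With gate tied to drain, V_SG = V_SD ≥ V_SG − |V_th|, so the device is in saturation.
k_p = μ_pC_ox · (W/L) = 5.984 mA/V².
KCL at the drain: ½ k_p (V_SG − |V_th|)² = (V_DD − V_SG)/R.
Let x = V_SG − 1.3. Then 128 x² + x − 10 = 0, giving x = 0.276 V (positive root), so V_SG = 1.58 V.
I_D = (V_DD − V_SG)/R = (11.3 − 1.58) / 42.8 = 0.227 mA.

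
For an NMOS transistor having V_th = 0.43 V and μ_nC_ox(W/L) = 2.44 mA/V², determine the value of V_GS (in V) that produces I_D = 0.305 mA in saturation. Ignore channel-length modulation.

In saturation I_D = ½ k_n (V_GS − V_th)², so V_GS − V_th = √(2 I_D / k_n) = √(2 × 0.305 / 2.44) = 0.5 V.
V_GS = 0.43 + 0.5 = 0.93 V.

V_GS = 0.930 V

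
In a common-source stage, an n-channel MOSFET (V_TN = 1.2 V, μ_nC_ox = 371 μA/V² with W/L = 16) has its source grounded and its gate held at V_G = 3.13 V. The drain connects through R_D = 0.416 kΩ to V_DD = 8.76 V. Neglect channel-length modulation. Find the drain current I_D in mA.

V_GS = V_G = 3.13 V, so V_ov = 3.13 − 1.2 = 1.93 V.
k_n = μ_nC_ox · (W/L) = 5.936 mA/V².
Assume saturation: I_D = ½ k_n V_ov² = 0.5 × 5.936 × 1.93² = 11.1 mA, giving V_DS = V_DD − I_D R_D = 8.76 − 11.1 × 0.416 = 4.16 V.
V_DS = 4.16 V ≥ V_ov = 1.93 V, confirming saturation.

I_D = 11.1 mA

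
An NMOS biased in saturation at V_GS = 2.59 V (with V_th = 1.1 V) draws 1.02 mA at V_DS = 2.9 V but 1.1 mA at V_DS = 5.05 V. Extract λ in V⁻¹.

λ = 0.0408 V⁻¹

With V_GS fixed, I_D ∝ (1 + λ V_DS) in saturation, so I_D2/I_D1 = (1 + λ V_DS2)/(1 + λ V_DS1).
1.1/1.02 = 1.078 = (1 + 5.05 λ)/(1 + 2.9 λ).
Solving: λ (I_D1 V_DS2 − I_D2 V_DS1) = I_D2 − I_D1, so λ = (1.1 − 1.02) / (1.02 × 5.05 − 1.1 × 2.9) = 0.08 / 1.96 = 0.0408 V⁻¹.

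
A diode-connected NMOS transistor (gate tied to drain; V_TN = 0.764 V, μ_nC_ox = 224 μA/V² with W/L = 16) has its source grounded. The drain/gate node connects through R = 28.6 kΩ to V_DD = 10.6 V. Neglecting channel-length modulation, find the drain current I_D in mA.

I_D = 0.329 mA

With gate tied to drain, V_GS = V_DS ≥ V_GS − V_TN, so the device is in saturation.
k_n = μ_nC_ox · (W/L) = 3.584 mA/V².
KCL at the drain: ½ k_n (V_GS − V_TN)² = (V_DD − V_GS)/R.
Let x = V_GS − 0.764. Then 51.3 x² + x − 9.836 = 0, giving x = 0.428 V (positive root), so V_GS = 1.19 V.
I_D = (V_DD − V_GS)/R = (10.6 − 1.19) / 28.6 = 0.329 mA.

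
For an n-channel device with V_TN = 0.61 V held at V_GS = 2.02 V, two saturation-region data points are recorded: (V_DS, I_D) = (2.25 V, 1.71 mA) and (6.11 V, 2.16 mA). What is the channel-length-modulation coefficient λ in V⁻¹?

λ = 0.0805 V⁻¹

With V_GS fixed, I_D ∝ (1 + λ V_DS) in saturation, so I_D2/I_D1 = (1 + λ V_DS2)/(1 + λ V_DS1).
2.16/1.71 = 1.263 = (1 + 6.11 λ)/(1 + 2.25 λ).
Solving: λ (I_D1 V_DS2 − I_D2 V_DS1) = I_D2 − I_D1, so λ = (2.16 − 1.71) / (1.71 × 6.11 − 2.16 × 2.25) = 0.45 / 5.59 = 0.0805 V⁻¹.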